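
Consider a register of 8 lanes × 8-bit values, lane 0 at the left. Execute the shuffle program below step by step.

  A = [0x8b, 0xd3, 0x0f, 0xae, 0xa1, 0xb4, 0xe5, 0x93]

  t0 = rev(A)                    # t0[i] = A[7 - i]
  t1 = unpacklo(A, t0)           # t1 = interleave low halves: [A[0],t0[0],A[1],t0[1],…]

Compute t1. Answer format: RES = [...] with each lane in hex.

→ t0 |93|e5|b4|a1|ae|0f|d3|8b|
→ t1 |8b|93|d3|e5|0f|b4|ae|a1|

RES = [0x8b, 0x93, 0xd3, 0xe5, 0x0f, 0xb4, 0xae, 0xa1]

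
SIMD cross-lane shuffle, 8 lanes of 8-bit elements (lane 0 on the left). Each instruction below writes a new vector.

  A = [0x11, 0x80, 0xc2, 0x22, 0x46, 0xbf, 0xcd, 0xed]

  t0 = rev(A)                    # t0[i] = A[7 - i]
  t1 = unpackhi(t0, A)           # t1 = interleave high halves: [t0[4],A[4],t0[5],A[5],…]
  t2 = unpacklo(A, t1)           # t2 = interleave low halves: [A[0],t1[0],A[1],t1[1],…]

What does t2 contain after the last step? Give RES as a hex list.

RES = [ 0x11  0x22  0x80  0x46  0xc2  0xc2  0x22  0xbf ]

→ t0 |ed|cd|bf|46|22|c2|80|11|
→ t1 |22|46|c2|bf|80|cd|11|ed|
→ t2 |11|22|80|46|c2|c2|22|bf|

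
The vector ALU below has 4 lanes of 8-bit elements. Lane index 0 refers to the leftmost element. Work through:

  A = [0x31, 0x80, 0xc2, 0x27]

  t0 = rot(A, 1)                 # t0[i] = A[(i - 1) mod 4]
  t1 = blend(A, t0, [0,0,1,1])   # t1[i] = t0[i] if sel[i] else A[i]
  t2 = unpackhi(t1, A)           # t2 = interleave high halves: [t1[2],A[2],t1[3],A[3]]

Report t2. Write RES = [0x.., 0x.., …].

RES = [ 0x80  0xc2  0xc2  0x27 ]

t0 = [0x27, 0x31, 0x80, 0xc2]
t1 = [0x31, 0x80, 0x80, 0xc2]
t2 = [0x80, 0xc2, 0xc2, 0x27]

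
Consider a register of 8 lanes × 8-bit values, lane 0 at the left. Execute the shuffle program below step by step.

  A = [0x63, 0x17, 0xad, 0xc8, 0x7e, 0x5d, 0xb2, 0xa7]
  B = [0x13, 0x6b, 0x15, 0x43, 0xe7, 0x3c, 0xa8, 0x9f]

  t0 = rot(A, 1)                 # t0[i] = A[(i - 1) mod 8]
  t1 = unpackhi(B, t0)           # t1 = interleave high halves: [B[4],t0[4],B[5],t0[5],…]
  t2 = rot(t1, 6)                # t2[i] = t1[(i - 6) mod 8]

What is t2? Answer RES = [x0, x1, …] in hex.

t0 = [0xa7, 0x63, 0x17, 0xad, 0xc8, 0x7e, 0x5d, 0xb2]
t1 = [0xe7, 0xc8, 0x3c, 0x7e, 0xa8, 0x5d, 0x9f, 0xb2]
t2 = [0x3c, 0x7e, 0xa8, 0x5d, 0x9f, 0xb2, 0xe7, 0xc8]

RES = [0x3c, 0x7e, 0xa8, 0x5d, 0x9f, 0xb2, 0xe7, 0xc8]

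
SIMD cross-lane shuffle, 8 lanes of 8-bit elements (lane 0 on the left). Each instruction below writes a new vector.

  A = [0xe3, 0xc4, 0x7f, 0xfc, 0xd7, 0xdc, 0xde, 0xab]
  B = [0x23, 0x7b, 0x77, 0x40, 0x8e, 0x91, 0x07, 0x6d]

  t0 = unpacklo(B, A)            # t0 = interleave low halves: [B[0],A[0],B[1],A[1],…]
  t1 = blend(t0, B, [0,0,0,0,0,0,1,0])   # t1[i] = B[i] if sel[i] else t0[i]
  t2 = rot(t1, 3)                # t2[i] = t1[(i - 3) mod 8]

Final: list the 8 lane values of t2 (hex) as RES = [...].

  t0: 23 e3 7b c4 77 7f 40 fc
  t1: 23 e3 7b c4 77 7f 07 fc
  t2: 7f 07 fc 23 e3 7b c4 77

RES = [ 0x7f  0x07  0xfc  0x23  0xe3  0x7b  0xc4  0x77 ]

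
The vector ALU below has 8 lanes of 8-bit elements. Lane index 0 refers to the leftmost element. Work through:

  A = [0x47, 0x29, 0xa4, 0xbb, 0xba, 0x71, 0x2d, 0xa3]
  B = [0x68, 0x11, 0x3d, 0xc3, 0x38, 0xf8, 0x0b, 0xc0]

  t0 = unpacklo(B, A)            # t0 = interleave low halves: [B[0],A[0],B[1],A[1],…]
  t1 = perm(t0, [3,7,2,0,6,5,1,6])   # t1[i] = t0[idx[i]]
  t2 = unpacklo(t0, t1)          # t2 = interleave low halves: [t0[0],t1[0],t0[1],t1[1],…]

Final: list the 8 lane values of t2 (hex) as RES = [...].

RES = [0x68, 0x29, 0x47, 0xbb, 0x11, 0x11, 0x29, 0x68]

→ t0 |68|47|11|29|3d|a4|c3|bb|
→ t1 |29|bb|11|68|c3|a4|47|c3|
→ t2 |68|29|47|bb|11|11|29|68|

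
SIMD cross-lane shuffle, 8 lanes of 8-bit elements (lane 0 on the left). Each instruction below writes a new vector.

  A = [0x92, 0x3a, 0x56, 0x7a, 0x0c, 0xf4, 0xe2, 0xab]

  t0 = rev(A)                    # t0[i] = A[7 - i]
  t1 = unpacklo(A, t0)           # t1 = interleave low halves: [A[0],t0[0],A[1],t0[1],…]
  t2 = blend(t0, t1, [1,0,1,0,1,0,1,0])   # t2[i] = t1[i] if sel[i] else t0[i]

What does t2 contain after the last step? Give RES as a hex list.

RES = [ 0x92  0xe2  0x3a  0x0c  0x56  0x56  0x7a  0x92 ]

  t0: ab e2 f4 0c 7a 56 3a 92
  t1: 92 ab 3a e2 56 f4 7a 0c
  t2: 92 e2 3a 0c 56 56 7a 92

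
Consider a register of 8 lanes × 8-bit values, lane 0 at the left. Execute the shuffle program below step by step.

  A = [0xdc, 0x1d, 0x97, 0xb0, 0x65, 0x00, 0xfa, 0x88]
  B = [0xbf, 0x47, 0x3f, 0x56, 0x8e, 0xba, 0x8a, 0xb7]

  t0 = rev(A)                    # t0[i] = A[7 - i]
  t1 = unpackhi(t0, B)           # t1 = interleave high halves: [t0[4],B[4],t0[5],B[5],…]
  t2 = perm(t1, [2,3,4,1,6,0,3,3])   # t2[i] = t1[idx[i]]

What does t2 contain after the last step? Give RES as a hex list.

t0 = [0x88, 0xfa, 0x00, 0x65, 0xb0, 0x97, 0x1d, 0xdc]
t1 = [0xb0, 0x8e, 0x97, 0xba, 0x1d, 0x8a, 0xdc, 0xb7]
t2 = [0x97, 0xba, 0x1d, 0x8e, 0xdc, 0xb0, 0xba, 0xba]

RES = [ 0x97  0xba  0x1d  0x8e  0xdc  0xb0  0xba  0xba ]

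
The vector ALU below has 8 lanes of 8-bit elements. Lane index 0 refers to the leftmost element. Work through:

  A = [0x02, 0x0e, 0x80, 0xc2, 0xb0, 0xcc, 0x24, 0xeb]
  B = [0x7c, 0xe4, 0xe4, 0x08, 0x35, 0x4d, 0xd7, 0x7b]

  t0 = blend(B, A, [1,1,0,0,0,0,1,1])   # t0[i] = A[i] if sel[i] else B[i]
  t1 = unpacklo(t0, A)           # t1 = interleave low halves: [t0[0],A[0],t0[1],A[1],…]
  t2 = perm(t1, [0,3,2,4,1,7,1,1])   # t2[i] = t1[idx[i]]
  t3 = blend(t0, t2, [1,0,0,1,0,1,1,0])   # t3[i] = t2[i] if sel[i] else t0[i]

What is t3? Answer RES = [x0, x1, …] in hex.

t0 = [0x02, 0x0e, 0xe4, 0x08, 0x35, 0x4d, 0x24, 0xeb]
t1 = [0x02, 0x02, 0x0e, 0x0e, 0xe4, 0x80, 0x08, 0xc2]
t2 = [0x02, 0x0e, 0x0e, 0xe4, 0x02, 0xc2, 0x02, 0x02]
t3 = [0x02, 0x0e, 0xe4, 0xe4, 0x35, 0xc2, 0x02, 0xeb]

RES = [0x02, 0x0e, 0xe4, 0xe4, 0x35, 0xc2, 0x02, 0xeb]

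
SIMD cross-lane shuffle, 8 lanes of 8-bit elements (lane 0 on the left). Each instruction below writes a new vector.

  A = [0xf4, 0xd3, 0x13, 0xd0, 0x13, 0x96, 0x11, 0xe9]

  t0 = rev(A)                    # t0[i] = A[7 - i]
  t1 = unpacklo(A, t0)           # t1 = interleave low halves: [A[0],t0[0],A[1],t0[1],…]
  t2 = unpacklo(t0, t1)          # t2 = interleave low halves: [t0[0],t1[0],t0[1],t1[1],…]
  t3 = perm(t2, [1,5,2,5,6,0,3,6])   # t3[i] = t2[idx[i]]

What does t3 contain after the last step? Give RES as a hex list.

RES = [0xf4, 0xd3, 0x11, 0xd3, 0x13, 0xe9, 0xe9, 0x13]

→ t0 |e9|11|96|13|d0|13|d3|f4|
→ t1 |f4|e9|d3|11|13|96|d0|13|
→ t2 |e9|f4|11|e9|96|d3|13|11|
→ t3 |f4|d3|11|d3|13|e9|e9|13|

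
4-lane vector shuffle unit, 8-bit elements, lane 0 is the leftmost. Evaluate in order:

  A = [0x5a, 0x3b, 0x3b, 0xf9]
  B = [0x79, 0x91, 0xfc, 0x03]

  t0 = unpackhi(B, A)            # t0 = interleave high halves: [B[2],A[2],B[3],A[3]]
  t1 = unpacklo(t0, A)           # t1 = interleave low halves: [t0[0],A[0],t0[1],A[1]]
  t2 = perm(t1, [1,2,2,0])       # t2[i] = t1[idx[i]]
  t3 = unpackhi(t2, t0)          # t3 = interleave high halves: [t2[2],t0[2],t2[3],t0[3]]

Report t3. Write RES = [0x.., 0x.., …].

RES = [0x3b, 0x03, 0xfc, 0xf9]

  t0: fc 3b 03 f9
  t1: fc 5a 3b 3b
  t2: 5a 3b 3b fc
  t3: 3b 03 fc f9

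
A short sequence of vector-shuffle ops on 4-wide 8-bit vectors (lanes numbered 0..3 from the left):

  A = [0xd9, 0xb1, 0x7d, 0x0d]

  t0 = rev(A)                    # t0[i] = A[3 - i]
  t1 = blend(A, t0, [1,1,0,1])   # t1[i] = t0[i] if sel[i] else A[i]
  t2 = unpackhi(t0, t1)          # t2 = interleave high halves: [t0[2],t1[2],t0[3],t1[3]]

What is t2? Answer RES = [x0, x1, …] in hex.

  t0: 0d 7d b1 d9
  t1: 0d 7d 7d d9
  t2: b1 7d d9 d9

RES = [ 0xb1  0x7d  0xd9  0xd9 ]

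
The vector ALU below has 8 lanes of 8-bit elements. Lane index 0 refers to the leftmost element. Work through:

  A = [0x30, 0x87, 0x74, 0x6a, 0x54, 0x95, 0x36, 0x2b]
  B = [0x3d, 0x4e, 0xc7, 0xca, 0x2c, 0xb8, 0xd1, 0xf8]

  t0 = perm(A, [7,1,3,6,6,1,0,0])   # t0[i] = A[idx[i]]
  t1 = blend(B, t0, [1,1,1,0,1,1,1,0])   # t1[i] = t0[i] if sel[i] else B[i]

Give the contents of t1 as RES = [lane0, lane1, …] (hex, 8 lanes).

RES = [0x2b, 0x87, 0x6a, 0xca, 0x36, 0x87, 0x30, 0xf8]

  t0: 2b 87 6a 36 36 87 30 30
  t1: 2b 87 6a ca 36 87 30 f8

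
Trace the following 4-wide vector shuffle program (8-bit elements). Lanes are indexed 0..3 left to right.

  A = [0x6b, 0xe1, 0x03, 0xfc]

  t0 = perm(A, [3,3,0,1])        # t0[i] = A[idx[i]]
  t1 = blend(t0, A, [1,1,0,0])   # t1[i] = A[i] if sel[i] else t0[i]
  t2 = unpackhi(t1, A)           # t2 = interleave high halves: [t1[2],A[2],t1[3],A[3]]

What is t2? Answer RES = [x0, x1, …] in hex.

RES = [0x6b, 0x03, 0xe1, 0xfc]

→ t0 |fc|fc|6b|e1|
→ t1 |6b|e1|6b|e1|
→ t2 |6b|03|e1|fc|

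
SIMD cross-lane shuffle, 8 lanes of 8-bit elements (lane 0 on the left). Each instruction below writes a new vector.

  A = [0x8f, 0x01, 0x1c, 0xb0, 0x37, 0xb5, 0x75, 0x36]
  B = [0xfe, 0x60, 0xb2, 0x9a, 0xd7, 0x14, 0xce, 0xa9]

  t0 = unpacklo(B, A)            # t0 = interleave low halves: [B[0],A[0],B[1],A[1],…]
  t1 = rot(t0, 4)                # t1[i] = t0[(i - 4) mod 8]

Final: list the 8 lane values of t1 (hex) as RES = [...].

  t0: fe 8f 60 01 b2 1c 9a b0
  t1: b2 1c 9a b0 fe 8f 60 01

RES = [ 0xb2  0x1c  0x9a  0xb0  0xfe  0x8f  0x60  0x01 ]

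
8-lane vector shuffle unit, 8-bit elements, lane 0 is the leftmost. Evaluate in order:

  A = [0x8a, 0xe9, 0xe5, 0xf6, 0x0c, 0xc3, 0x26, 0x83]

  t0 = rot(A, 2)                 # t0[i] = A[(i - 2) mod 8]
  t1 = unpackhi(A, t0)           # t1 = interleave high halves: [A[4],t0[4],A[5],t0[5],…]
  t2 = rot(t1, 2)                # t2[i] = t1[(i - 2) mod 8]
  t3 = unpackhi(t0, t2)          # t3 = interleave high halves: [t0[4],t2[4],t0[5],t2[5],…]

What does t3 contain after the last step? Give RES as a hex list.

t0 = [0x26, 0x83, 0x8a, 0xe9, 0xe5, 0xf6, 0x0c, 0xc3]
t1 = [0x0c, 0xe5, 0xc3, 0xf6, 0x26, 0x0c, 0x83, 0xc3]
t2 = [0x83, 0xc3, 0x0c, 0xe5, 0xc3, 0xf6, 0x26, 0x0c]
t3 = [0xe5, 0xc3, 0xf6, 0xf6, 0x0c, 0x26, 0xc3, 0x0c]

RES = [0xe5, 0xc3, 0xf6, 0xf6, 0x0c, 0x26, 0xc3, 0x0c]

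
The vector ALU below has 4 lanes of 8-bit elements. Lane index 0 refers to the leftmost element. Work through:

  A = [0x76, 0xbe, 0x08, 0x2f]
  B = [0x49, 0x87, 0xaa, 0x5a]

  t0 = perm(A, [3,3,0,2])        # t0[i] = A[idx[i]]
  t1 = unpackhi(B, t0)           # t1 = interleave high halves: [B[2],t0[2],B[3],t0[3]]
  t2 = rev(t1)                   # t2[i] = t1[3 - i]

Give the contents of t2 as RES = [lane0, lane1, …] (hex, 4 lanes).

RES = [ 0x08  0x5a  0x76  0xaa ]

  t0: 2f 2f 76 08
  t1: aa 76 5a 08
  t2: 08 5a 76 aa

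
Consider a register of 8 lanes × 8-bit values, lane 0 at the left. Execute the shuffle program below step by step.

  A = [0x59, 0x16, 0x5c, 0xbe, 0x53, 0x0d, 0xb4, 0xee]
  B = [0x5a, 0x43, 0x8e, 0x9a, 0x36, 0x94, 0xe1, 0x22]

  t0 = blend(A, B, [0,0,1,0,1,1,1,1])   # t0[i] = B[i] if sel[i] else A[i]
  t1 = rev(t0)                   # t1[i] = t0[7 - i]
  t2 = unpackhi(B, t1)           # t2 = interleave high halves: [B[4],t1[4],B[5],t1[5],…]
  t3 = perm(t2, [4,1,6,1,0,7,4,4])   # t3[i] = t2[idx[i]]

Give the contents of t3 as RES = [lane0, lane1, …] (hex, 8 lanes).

RES = [ 0xe1  0xbe  0x22  0xbe  0x36  0x59  0xe1  0xe1 ]

t0 = [0x59, 0x16, 0x8e, 0xbe, 0x36, 0x94, 0xe1, 0x22]
t1 = [0x22, 0xe1, 0x94, 0x36, 0xbe, 0x8e, 0x16, 0x59]
t2 = [0x36, 0xbe, 0x94, 0x8e, 0xe1, 0x16, 0x22, 0x59]
t3 = [0xe1, 0xbe, 0x22, 0xbe, 0x36, 0x59, 0xe1, 0xe1]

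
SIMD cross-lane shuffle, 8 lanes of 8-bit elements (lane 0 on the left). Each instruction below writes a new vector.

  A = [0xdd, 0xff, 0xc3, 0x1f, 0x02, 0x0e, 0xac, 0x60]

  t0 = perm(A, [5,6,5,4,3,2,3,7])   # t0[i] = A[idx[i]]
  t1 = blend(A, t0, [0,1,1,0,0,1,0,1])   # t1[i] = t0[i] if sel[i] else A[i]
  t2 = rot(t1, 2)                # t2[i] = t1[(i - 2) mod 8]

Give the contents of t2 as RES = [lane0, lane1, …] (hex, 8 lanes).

  t0: 0e ac 0e 02 1f c3 1f 60
  t1: dd ac 0e 1f 02 c3 ac 60
  t2: ac 60 dd ac 0e 1f 02 c3

RES = [ 0xac  0x60  0xdd  0xac  0x0e  0x1f  0x02  0xc3 ]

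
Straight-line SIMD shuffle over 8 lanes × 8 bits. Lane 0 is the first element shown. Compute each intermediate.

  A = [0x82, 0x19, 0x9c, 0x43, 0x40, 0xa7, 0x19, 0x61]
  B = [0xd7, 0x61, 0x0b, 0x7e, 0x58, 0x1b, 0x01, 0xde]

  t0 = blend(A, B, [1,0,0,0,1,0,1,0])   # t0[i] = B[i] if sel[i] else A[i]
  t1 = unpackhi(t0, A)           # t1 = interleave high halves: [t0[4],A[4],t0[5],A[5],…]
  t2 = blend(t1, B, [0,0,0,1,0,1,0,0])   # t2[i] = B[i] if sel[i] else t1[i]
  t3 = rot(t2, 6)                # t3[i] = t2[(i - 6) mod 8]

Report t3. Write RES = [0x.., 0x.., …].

t0 = [0xd7, 0x19, 0x9c, 0x43, 0x58, 0xa7, 0x01, 0x61]
t1 = [0x58, 0x40, 0xa7, 0xa7, 0x01, 0x19, 0x61, 0x61]
t2 = [0x58, 0x40, 0xa7, 0x7e, 0x01, 0x1b, 0x61, 0x61]
t3 = [0xa7, 0x7e, 0x01, 0x1b, 0x61, 0x61, 0x58, 0x40]

RES = [0xa7, 0x7e, 0x01, 0x1b, 0x61, 0x61, 0x58, 0x40]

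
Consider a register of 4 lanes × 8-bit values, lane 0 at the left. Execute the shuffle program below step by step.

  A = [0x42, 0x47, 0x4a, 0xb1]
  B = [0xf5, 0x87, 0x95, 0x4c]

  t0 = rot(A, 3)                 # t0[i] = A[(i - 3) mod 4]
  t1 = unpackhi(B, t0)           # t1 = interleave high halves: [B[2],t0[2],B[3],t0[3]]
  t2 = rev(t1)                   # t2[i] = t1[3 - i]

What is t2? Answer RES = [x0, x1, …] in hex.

RES = [0x42, 0x4c, 0xb1, 0x95]

t0 = [0x47, 0x4a, 0xb1, 0x42]
t1 = [0x95, 0xb1, 0x4c, 0x42]
t2 = [0x42, 0x4c, 0xb1, 0x95]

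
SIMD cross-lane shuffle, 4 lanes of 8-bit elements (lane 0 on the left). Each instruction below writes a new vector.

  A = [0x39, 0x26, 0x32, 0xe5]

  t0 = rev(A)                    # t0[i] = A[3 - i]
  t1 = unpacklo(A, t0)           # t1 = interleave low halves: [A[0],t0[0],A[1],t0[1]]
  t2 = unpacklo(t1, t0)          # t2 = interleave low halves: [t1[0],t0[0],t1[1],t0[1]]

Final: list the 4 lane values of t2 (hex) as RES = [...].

  t0: e5 32 26 39
  t1: 39 e5 26 32
  t2: 39 e5 e5 32

RES = [ 0x39  0xe5  0xe5  0x32 ]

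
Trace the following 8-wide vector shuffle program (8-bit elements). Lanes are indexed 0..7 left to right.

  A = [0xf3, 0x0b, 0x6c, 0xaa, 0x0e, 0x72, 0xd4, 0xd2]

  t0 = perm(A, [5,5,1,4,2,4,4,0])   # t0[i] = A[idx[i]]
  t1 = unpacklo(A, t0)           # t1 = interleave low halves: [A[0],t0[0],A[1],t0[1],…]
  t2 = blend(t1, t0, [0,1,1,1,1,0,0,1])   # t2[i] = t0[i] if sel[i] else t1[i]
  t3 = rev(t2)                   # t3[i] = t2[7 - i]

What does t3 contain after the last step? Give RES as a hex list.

  t0: 72 72 0b 0e 6c 0e 0e f3
  t1: f3 72 0b 72 6c 0b aa 0e
  t2: f3 72 0b 0e 6c 0b aa f3
  t3: f3 aa 0b 6c 0e 0b 72 f3

RES = [ 0xf3  0xaa  0x0b  0x6c  0x0e  0x0b  0x72  0xf3 ]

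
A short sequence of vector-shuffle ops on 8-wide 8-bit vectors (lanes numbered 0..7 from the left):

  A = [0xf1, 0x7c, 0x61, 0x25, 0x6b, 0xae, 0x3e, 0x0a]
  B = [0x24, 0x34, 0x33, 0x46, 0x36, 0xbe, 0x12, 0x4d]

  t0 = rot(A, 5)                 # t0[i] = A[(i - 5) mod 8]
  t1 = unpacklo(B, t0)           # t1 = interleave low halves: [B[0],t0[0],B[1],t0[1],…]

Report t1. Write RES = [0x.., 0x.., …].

RES = [0x24, 0x25, 0x34, 0x6b, 0x33, 0xae, 0x46, 0x3e]

  t0: 25 6b ae 3e 0a f1 7c 61
  t1: 24 25 34 6b 33 ae 46 3e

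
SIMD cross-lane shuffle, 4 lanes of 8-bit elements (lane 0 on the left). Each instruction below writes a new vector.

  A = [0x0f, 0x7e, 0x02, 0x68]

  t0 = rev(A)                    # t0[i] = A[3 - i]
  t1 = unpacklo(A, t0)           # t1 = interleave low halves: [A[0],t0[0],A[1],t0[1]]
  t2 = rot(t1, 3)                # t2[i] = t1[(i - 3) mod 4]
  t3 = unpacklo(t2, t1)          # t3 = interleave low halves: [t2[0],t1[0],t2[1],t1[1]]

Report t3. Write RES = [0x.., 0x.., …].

RES = [ 0x68  0x0f  0x7e  0x68 ]

  t0: 68 02 7e 0f
  t1: 0f 68 7e 02
  t2: 68 7e 02 0f
  t3: 68 0f 7e 68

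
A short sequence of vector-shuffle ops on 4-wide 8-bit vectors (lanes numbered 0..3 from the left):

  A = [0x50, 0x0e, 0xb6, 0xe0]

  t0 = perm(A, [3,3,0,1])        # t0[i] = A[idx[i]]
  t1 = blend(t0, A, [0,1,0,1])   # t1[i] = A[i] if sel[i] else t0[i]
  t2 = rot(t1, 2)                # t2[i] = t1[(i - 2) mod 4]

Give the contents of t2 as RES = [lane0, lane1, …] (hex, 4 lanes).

RES = [ 0x50  0xe0  0xe0  0x0e ]

→ t0 |e0|e0|50|0e|
→ t1 |e0|0e|50|e0|
→ t2 |50|e0|e0|0e|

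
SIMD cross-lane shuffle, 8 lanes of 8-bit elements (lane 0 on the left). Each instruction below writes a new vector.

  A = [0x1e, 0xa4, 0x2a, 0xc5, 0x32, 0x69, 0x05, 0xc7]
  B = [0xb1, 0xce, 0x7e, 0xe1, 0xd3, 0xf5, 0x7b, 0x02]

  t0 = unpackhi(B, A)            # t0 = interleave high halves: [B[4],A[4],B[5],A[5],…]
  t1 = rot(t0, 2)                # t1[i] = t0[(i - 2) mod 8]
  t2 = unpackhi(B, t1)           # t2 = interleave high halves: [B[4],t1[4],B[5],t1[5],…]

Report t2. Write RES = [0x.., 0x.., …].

→ t0 |d3|32|f5|69|7b|05|02|c7|
→ t1 |02|c7|d3|32|f5|69|7b|05|
→ t2 |d3|f5|f5|69|7b|7b|02|05|

RES = [ 0xd3  0xf5  0xf5  0x69  0x7b  0x7b  0x02  0x05 ]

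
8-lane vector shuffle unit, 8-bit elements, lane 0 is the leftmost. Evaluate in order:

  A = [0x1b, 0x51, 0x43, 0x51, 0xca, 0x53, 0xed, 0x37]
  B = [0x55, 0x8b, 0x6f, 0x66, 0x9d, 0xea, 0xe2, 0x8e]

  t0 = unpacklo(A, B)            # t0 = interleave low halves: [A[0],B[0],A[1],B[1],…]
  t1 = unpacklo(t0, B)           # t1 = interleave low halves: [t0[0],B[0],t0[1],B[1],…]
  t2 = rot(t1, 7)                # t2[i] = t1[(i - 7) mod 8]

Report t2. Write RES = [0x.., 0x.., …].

RES = [0x55, 0x55, 0x8b, 0x51, 0x6f, 0x8b, 0x66, 0x1b]

t0 = [0x1b, 0x55, 0x51, 0x8b, 0x43, 0x6f, 0x51, 0x66]
t1 = [0x1b, 0x55, 0x55, 0x8b, 0x51, 0x6f, 0x8b, 0x66]
t2 = [0x55, 0x55, 0x8b, 0x51, 0x6f, 0x8b, 0x66, 0x1b]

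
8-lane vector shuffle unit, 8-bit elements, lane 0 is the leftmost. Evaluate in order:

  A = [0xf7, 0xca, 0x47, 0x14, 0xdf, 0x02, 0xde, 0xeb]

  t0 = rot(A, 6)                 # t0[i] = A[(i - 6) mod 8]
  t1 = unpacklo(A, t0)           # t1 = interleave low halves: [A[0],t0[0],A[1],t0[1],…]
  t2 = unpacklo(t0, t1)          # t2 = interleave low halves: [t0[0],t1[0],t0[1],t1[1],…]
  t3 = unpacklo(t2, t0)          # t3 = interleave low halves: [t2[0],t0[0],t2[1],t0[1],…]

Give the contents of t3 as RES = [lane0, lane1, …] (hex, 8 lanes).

RES = [ 0x47  0x47  0xf7  0x14  0x14  0xdf  0x47  0x02 ]

→ t0 |47|14|df|02|de|eb|f7|ca|
→ t1 |f7|47|ca|14|47|df|14|02|
→ t2 |47|f7|14|47|df|ca|02|14|
→ t3 |47|47|f7|14|14|df|47|02|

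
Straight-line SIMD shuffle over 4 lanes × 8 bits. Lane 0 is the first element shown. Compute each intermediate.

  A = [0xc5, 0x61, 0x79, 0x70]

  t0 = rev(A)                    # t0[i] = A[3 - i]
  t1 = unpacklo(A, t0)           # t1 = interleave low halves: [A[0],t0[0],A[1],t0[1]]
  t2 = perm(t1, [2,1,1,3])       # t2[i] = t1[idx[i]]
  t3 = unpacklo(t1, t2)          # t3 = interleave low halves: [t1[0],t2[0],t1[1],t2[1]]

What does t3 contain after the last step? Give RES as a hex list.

  t0: 70 79 61 c5
  t1: c5 70 61 79
  t2: 61 70 70 79
  t3: c5 61 70 70

RES = [ 0xc5  0x61  0x70  0x70 ]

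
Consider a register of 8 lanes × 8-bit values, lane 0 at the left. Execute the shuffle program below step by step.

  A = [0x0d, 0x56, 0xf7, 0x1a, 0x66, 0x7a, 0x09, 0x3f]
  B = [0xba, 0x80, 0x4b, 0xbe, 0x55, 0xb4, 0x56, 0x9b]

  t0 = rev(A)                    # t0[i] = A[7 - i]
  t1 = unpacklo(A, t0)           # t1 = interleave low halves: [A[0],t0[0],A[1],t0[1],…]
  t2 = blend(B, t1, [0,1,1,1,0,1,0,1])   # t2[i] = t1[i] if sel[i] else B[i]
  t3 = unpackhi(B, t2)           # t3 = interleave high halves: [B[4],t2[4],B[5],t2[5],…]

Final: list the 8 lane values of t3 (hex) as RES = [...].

RES = [0x55, 0x55, 0xb4, 0x7a, 0x56, 0x56, 0x9b, 0x66]

  t0: 3f 09 7a 66 1a f7 56 0d
  t1: 0d 3f 56 09 f7 7a 1a 66
  t2: ba 3f 56 09 55 7a 56 66
  t3: 55 55 b4 7a 56 56 9b 66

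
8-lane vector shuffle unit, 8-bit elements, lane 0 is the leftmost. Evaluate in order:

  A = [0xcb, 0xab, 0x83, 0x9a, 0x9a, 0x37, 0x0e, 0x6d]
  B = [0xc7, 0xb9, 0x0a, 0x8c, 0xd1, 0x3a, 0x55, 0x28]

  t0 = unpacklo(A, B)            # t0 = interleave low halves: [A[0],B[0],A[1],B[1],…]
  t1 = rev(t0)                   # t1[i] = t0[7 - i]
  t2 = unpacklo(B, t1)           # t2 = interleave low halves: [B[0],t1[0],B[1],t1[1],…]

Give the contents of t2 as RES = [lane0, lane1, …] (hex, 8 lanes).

RES = [0xc7, 0x8c, 0xb9, 0x9a, 0x0a, 0x0a, 0x8c, 0x83]

  t0: cb c7 ab b9 83 0a 9a 8c
  t1: 8c 9a 0a 83 b9 ab c7 cb
  t2: c7 8c b9 9a 0a 0a 8c 83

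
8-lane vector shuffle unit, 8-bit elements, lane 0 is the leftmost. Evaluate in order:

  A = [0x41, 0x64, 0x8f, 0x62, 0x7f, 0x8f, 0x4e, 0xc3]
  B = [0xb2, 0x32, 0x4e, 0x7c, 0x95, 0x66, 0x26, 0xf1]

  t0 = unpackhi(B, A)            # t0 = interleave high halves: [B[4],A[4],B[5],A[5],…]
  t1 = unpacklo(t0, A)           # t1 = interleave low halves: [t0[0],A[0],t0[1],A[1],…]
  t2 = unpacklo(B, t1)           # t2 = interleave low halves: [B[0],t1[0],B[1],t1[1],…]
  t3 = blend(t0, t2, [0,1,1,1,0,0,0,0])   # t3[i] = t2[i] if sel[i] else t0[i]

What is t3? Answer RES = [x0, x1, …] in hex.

→ t0 |95|7f|66|8f|26|4e|f1|c3|
→ t1 |95|41|7f|64|66|8f|8f|62|
→ t2 |b2|95|32|41|4e|7f|7c|64|
→ t3 |95|95|32|41|26|4e|f1|c3|

RES = [0x95, 0x95, 0x32, 0x41, 0x26, 0x4e, 0xf1, 0xc3]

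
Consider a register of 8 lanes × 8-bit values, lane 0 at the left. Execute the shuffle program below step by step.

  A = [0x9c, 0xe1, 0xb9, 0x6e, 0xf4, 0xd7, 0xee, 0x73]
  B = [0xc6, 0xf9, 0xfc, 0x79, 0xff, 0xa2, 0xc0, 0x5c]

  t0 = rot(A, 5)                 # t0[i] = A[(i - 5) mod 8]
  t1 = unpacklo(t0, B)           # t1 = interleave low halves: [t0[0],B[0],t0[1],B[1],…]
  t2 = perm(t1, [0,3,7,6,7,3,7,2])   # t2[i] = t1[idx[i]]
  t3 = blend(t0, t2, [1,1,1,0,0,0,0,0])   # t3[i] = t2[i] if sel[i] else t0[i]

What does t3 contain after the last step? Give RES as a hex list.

  t0: 6e f4 d7 ee 73 9c e1 b9
  t1: 6e c6 f4 f9 d7 fc ee 79
  t2: 6e f9 79 ee 79 f9 79 f4
  t3: 6e f9 79 ee 73 9c e1 b9

RES = [ 0x6e  0xf9  0x79  0xee  0x73  0x9c  0xe1  0xb9 ]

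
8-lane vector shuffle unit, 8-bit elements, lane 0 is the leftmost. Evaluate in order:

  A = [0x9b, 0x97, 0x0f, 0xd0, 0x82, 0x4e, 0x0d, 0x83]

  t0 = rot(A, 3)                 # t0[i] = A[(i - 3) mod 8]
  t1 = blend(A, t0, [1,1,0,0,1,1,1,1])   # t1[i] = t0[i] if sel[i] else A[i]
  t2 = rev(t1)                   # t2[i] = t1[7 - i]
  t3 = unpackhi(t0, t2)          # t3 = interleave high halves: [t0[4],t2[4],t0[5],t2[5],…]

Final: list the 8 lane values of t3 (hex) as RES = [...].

RES = [ 0x97  0xd0  0x0f  0x0f  0xd0  0x0d  0x82  0x4e ]

t0 = [0x4e, 0x0d, 0x83, 0x9b, 0x97, 0x0f, 0xd0, 0x82]
t1 = [0x4e, 0x0d, 0x0f, 0xd0, 0x97, 0x0f, 0xd0, 0x82]
t2 = [0x82, 0xd0, 0x0f, 0x97, 0xd0, 0x0f, 0x0d, 0x4e]
t3 = [0x97, 0xd0, 0x0f, 0x0f, 0xd0, 0x0d, 0x82, 0x4e]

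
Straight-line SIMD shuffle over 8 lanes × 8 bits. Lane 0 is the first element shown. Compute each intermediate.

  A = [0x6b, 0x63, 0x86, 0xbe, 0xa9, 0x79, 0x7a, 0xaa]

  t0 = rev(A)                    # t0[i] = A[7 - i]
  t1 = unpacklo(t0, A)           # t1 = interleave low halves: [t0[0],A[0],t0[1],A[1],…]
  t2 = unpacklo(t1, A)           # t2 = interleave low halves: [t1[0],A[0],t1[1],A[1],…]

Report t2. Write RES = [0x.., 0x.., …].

RES = [0xaa, 0x6b, 0x6b, 0x63, 0x7a, 0x86, 0x63, 0xbe]

→ t0 |aa|7a|79|a9|be|86|63|6b|
→ t1 |aa|6b|7a|63|79|86|a9|be|
→ t2 |aa|6b|6b|63|7a|86|63|be|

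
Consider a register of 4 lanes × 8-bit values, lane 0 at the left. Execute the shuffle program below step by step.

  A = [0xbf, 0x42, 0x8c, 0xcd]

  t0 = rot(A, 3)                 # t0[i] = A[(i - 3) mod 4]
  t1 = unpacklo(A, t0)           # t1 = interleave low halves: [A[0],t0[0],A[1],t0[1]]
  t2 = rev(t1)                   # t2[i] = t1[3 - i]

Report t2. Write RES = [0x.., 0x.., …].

t0 = [0x42, 0x8c, 0xcd, 0xbf]
t1 = [0xbf, 0x42, 0x42, 0x8c]
t2 = [0x8c, 0x42, 0x42, 0xbf]

RES = [0x8c, 0x42, 0x42, 0xbf]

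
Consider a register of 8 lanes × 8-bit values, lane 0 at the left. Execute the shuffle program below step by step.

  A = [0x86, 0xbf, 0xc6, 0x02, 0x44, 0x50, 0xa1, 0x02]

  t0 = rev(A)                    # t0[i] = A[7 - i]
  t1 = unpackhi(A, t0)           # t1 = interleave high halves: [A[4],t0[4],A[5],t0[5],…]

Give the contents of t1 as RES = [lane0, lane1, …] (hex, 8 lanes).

  t0: 02 a1 50 44 02 c6 bf 86
  t1: 44 02 50 c6 a1 bf 02 86

RES = [ 0x44  0x02  0x50  0xc6  0xa1  0xbf  0x02  0x86 ]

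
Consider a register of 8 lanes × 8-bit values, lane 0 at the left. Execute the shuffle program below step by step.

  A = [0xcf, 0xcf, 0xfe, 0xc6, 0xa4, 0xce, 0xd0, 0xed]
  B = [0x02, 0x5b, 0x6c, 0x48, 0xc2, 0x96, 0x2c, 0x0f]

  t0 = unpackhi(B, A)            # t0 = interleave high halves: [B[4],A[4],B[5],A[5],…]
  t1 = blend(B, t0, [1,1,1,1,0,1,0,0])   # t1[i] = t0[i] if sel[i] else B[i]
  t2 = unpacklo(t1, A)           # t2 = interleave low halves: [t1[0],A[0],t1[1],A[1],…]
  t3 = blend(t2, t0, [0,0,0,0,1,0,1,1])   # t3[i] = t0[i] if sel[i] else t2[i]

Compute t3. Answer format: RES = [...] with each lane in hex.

RES = [ 0xc2  0xcf  0xa4  0xcf  0x2c  0xfe  0x0f  0xed ]

  t0: c2 a4 96 ce 2c d0 0f ed
  t1: c2 a4 96 ce c2 d0 2c 0f
  t2: c2 cf a4 cf 96 fe ce c6
  t3: c2 cf a4 cf 2c fe 0f ed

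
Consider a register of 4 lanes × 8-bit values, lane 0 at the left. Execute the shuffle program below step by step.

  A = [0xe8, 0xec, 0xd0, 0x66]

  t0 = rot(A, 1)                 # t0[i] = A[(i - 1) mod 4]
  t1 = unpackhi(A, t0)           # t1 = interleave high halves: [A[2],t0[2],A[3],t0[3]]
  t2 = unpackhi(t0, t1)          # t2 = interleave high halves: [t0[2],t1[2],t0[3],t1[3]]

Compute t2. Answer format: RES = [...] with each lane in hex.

t0 = [0x66, 0xe8, 0xec, 0xd0]
t1 = [0xd0, 0xec, 0x66, 0xd0]
t2 = [0xec, 0x66, 0xd0, 0xd0]

RES = [0xec, 0x66, 0xd0, 0xd0]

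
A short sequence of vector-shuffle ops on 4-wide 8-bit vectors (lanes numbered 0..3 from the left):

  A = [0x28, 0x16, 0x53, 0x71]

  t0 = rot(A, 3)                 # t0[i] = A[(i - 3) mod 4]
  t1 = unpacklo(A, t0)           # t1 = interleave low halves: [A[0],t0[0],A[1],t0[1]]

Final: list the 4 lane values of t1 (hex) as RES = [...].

RES = [ 0x28  0x16  0x16  0x53 ]

t0 = [0x16, 0x53, 0x71, 0x28]
t1 = [0x28, 0x16, 0x16, 0x53]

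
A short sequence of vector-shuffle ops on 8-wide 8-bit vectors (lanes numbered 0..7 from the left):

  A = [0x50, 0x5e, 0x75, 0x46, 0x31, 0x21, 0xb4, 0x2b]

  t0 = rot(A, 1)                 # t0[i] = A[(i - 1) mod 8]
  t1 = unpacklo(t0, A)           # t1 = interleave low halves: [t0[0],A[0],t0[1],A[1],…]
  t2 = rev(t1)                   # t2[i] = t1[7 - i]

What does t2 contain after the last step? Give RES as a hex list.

→ t0 |2b|50|5e|75|46|31|21|b4|
→ t1 |2b|50|50|5e|5e|75|75|46|
→ t2 |46|75|75|5e|5e|50|50|2b|

RES = [0x46, 0x75, 0x75, 0x5e, 0x5e, 0x50, 0x50, 0x2b]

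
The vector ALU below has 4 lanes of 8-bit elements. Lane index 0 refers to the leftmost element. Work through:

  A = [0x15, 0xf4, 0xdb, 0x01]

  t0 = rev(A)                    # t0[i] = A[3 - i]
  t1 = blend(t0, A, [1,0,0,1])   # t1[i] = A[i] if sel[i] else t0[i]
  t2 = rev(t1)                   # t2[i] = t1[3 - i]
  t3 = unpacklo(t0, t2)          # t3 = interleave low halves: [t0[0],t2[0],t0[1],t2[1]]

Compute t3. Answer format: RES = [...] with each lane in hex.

  t0: 01 db f4 15
  t1: 15 db f4 01
  t2: 01 f4 db 15
  t3: 01 01 db f4

RES = [0x01, 0x01, 0xdb, 0xf4]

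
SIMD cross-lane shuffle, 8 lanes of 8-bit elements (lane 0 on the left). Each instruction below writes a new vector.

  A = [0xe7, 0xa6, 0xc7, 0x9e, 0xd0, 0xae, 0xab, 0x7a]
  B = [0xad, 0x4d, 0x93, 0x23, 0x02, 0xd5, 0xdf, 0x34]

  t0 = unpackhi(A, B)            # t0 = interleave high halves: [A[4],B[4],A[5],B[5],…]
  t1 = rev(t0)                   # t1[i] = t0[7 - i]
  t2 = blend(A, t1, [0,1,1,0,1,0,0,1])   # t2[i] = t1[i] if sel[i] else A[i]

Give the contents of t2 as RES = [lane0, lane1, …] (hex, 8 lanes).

  t0: d0 02 ae d5 ab df 7a 34
  t1: 34 7a df ab d5 ae 02 d0
  t2: e7 7a df 9e d5 ae ab d0

RES = [0xe7, 0x7a, 0xdf, 0x9e, 0xd5, 0xae, 0xab, 0xd0]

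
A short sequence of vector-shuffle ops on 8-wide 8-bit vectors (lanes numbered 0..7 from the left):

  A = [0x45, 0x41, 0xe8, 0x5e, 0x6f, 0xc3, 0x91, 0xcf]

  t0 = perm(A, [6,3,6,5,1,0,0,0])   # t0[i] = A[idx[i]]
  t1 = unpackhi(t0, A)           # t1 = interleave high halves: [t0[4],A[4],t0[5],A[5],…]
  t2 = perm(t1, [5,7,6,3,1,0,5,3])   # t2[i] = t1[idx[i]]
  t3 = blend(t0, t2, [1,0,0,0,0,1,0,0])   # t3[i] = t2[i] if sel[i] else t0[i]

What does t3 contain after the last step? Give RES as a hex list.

  t0: 91 5e 91 c3 41 45 45 45
  t1: 41 6f 45 c3 45 91 45 cf
  t2: 91 cf 45 c3 6f 41 91 c3
  t3: 91 5e 91 c3 41 41 45 45

RES = [0x91, 0x5e, 0x91, 0xc3, 0x41, 0x41, 0x45, 0x45]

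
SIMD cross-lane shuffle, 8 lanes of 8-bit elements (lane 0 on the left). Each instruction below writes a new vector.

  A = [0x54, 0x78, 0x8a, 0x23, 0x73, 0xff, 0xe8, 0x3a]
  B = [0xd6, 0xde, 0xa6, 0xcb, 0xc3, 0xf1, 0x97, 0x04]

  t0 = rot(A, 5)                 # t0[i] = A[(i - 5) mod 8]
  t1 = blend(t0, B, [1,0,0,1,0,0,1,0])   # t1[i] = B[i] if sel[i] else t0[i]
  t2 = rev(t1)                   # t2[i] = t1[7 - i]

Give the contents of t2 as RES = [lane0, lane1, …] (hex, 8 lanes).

  t0: 23 73 ff e8 3a 54 78 8a
  t1: d6 73 ff cb 3a 54 97 8a
  t2: 8a 97 54 3a cb ff 73 d6

RES = [0x8a, 0x97, 0x54, 0x3a, 0xcb, 0xff, 0x73, 0xd6]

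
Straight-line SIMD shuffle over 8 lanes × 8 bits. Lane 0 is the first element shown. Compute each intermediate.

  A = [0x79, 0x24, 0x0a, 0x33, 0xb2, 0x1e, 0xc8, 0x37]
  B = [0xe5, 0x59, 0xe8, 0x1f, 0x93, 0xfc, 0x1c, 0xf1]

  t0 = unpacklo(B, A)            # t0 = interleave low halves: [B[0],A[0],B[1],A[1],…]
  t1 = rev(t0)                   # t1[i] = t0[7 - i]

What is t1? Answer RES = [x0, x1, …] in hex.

RES = [0x33, 0x1f, 0x0a, 0xe8, 0x24, 0x59, 0x79, 0xe5]

t0 = [0xe5, 0x79, 0x59, 0x24, 0xe8, 0x0a, 0x1f, 0x33]
t1 = [0x33, 0x1f, 0x0a, 0xe8, 0x24, 0x59, 0x79, 0xe5]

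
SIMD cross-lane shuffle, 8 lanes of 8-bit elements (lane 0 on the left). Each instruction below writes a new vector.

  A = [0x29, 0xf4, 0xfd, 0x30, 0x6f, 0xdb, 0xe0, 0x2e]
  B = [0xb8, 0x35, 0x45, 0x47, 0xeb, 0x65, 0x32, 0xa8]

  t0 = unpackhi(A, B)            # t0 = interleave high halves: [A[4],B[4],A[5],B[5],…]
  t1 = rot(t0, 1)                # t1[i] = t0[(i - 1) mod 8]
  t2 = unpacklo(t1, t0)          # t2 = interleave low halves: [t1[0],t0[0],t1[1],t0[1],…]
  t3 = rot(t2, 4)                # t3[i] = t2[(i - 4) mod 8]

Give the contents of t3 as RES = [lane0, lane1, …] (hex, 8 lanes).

RES = [0xeb, 0xdb, 0xdb, 0x65, 0xa8, 0x6f, 0x6f, 0xeb]

→ t0 |6f|eb|db|65|e0|32|2e|a8|
→ t1 |a8|6f|eb|db|65|e0|32|2e|
→ t2 |a8|6f|6f|eb|eb|db|db|65|
→ t3 |eb|db|db|65|a8|6f|6f|eb|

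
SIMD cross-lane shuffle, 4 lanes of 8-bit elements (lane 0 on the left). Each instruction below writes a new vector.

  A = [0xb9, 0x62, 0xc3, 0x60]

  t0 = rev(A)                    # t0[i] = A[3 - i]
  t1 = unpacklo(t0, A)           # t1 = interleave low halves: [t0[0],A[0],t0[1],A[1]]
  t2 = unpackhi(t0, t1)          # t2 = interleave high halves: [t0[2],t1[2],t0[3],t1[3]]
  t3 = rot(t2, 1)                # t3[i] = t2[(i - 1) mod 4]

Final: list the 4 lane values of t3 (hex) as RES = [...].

→ t0 |60|c3|62|b9|
→ t1 |60|b9|c3|62|
→ t2 |62|c3|b9|62|
→ t3 |62|62|c3|b9|

RES = [0x62, 0x62, 0xc3, 0xb9]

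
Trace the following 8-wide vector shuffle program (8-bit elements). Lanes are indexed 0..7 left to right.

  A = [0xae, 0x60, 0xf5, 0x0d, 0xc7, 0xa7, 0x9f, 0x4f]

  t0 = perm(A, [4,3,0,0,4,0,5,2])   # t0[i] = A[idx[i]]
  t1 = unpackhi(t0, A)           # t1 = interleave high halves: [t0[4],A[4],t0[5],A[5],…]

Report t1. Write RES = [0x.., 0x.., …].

→ t0 |c7|0d|ae|ae|c7|ae|a7|f5|
→ t1 |c7|c7|ae|a7|a7|9f|f5|4f|

RES = [ 0xc7  0xc7  0xae  0xa7  0xa7  0x9f  0xf5  0x4f ]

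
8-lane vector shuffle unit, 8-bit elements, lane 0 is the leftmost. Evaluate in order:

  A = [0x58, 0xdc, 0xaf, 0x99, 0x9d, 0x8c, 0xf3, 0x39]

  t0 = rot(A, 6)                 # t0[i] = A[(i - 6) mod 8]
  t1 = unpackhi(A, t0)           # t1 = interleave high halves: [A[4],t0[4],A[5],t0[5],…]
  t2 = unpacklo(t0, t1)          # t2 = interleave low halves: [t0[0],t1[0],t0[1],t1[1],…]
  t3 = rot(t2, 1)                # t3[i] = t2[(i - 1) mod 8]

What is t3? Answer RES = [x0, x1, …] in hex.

RES = [0x39, 0xaf, 0x9d, 0x99, 0xf3, 0x9d, 0x8c, 0x8c]

t0 = [0xaf, 0x99, 0x9d, 0x8c, 0xf3, 0x39, 0x58, 0xdc]
t1 = [0x9d, 0xf3, 0x8c, 0x39, 0xf3, 0x58, 0x39, 0xdc]
t2 = [0xaf, 0x9d, 0x99, 0xf3, 0x9d, 0x8c, 0x8c, 0x39]
t3 = [0x39, 0xaf, 0x9d, 0x99, 0xf3, 0x9d, 0x8c, 0x8c]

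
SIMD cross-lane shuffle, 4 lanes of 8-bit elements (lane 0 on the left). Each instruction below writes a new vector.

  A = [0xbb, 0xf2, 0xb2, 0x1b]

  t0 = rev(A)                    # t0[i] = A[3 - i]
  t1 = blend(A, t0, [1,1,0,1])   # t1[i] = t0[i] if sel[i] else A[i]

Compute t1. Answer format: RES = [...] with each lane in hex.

→ t0 |1b|b2|f2|bb|
→ t1 |1b|b2|b2|bb|

RES = [ 0x1b  0xb2  0xb2  0xbb ]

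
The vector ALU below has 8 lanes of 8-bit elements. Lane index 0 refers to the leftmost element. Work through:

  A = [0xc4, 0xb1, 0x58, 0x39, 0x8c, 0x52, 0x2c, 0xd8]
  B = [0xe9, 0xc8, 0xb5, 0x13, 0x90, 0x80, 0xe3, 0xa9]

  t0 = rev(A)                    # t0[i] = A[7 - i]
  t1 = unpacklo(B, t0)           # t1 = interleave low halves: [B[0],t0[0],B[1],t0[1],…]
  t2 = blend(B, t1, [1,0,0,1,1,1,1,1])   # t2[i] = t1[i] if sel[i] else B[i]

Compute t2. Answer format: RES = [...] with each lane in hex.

→ t0 |d8|2c|52|8c|39|58|b1|c4|
→ t1 |e9|d8|c8|2c|b5|52|13|8c|
→ t2 |e9|c8|b5|2c|b5|52|13|8c|

RES = [ 0xe9  0xc8  0xb5  0x2c  0xb5  0x52  0x13  0x8c ]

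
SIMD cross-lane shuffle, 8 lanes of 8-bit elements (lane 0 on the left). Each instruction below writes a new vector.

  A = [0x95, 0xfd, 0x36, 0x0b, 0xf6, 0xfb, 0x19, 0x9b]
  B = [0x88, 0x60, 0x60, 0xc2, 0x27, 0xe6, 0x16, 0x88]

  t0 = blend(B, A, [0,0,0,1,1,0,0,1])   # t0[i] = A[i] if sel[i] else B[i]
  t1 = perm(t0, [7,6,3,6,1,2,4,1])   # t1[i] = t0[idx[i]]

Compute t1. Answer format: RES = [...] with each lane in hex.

RES = [ 0x9b  0x16  0x0b  0x16  0x60  0x60  0xf6  0x60 ]

  t0: 88 60 60 0b f6 e6 16 9b
  t1: 9b 16 0b 16 60 60 f6 60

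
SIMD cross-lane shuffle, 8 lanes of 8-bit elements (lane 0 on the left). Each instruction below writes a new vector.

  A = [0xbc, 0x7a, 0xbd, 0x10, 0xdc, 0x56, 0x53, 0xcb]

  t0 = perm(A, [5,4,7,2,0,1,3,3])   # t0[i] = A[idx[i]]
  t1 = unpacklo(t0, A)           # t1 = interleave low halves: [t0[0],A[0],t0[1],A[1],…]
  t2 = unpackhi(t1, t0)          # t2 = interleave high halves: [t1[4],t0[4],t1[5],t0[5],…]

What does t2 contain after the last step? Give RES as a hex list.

t0 = [0x56, 0xdc, 0xcb, 0xbd, 0xbc, 0x7a, 0x10, 0x10]
t1 = [0x56, 0xbc, 0xdc, 0x7a, 0xcb, 0xbd, 0xbd, 0x10]
t2 = [0xcb, 0xbc, 0xbd, 0x7a, 0xbd, 0x10, 0x10, 0x10]

RES = [0xcb, 0xbc, 0xbd, 0x7a, 0xbd, 0x10, 0x10, 0x10]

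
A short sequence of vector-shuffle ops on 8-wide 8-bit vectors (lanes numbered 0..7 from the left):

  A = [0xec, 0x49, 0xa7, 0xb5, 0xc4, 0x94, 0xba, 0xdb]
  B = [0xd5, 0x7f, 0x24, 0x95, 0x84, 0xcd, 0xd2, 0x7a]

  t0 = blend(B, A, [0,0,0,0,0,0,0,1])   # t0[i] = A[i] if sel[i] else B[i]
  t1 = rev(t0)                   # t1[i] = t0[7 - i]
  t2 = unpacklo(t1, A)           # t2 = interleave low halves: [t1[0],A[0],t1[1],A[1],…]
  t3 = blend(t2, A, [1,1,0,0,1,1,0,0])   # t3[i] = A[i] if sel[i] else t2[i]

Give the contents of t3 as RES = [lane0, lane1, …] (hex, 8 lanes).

→ t0 |d5|7f|24|95|84|cd|d2|db|
→ t1 |db|d2|cd|84|95|24|7f|d5|
→ t2 |db|ec|d2|49|cd|a7|84|b5|
→ t3 |ec|49|d2|49|c4|94|84|b5|

RES = [0xec, 0x49, 0xd2, 0x49, 0xc4, 0x94, 0x84, 0xb5]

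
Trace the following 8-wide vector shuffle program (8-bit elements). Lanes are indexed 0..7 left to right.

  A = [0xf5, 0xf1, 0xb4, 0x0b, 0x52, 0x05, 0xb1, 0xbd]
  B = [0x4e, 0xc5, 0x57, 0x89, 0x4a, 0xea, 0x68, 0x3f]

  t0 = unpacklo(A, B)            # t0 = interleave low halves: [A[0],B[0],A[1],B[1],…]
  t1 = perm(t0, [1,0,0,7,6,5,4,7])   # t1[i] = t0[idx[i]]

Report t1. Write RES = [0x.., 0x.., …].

t0 = [0xf5, 0x4e, 0xf1, 0xc5, 0xb4, 0x57, 0x0b, 0x89]
t1 = [0x4e, 0xf5, 0xf5, 0x89, 0x0b, 0x57, 0xb4, 0x89]

RES = [ 0x4e  0xf5  0xf5  0x89  0x0b  0x57  0xb4  0x89 ]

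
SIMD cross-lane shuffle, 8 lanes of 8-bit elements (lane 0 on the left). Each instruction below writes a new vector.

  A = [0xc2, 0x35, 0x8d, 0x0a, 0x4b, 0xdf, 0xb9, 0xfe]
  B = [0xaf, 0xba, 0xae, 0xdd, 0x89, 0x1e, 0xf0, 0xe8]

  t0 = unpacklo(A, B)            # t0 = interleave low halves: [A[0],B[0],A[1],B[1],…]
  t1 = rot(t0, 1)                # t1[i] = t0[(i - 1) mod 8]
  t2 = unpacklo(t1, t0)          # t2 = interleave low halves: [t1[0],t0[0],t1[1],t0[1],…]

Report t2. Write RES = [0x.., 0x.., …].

  t0: c2 af 35 ba 8d ae 0a dd
  t1: dd c2 af 35 ba 8d ae 0a
  t2: dd c2 c2 af af 35 35 ba

RES = [0xdd, 0xc2, 0xc2, 0xaf, 0xaf, 0x35, 0x35, 0xba]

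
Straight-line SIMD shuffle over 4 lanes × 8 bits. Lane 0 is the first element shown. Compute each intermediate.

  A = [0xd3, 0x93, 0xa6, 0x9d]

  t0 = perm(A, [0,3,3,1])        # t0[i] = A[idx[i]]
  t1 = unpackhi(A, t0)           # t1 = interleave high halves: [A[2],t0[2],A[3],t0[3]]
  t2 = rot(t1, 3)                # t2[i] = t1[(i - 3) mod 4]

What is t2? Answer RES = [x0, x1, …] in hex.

RES = [0x9d, 0x9d, 0x93, 0xa6]

→ t0 |d3|9d|9d|93|
→ t1 |a6|9d|9d|93|
→ t2 |9d|9d|93|a6|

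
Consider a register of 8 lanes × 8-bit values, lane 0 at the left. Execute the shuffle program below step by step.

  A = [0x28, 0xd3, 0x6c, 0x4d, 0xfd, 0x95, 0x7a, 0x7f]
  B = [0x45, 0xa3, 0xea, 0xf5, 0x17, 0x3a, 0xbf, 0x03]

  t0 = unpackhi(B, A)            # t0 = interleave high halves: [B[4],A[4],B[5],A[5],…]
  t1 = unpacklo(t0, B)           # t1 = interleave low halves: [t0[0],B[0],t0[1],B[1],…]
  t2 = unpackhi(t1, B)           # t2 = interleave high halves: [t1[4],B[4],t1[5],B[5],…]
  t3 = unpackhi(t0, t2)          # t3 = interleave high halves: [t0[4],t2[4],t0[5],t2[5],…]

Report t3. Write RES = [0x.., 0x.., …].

RES = [ 0xbf  0x95  0x7a  0xbf  0x03  0xf5  0x7f  0x03 ]

  t0: 17 fd 3a 95 bf 7a 03 7f
  t1: 17 45 fd a3 3a ea 95 f5
  t2: 3a 17 ea 3a 95 bf f5 03
  t3: bf 95 7a bf 03 f5 7f 03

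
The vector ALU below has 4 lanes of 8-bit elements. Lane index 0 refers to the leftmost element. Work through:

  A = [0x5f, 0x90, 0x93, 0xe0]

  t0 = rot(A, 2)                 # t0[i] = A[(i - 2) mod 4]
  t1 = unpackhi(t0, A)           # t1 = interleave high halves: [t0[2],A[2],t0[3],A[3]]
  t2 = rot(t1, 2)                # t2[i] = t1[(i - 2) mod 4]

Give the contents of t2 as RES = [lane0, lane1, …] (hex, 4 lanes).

→ t0 |93|e0|5f|90|
→ t1 |5f|93|90|e0|
→ t2 |90|e0|5f|93|

RES = [0x90, 0xe0, 0x5f, 0x93]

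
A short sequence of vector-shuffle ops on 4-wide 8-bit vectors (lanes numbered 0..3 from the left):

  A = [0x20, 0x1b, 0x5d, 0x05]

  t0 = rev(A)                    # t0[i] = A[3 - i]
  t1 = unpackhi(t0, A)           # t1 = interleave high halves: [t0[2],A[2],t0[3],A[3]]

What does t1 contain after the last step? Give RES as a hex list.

  t0: 05 5d 1b 20
  t1: 1b 5d 20 05

RES = [ 0x1b  0x5d  0x20  0x05 ]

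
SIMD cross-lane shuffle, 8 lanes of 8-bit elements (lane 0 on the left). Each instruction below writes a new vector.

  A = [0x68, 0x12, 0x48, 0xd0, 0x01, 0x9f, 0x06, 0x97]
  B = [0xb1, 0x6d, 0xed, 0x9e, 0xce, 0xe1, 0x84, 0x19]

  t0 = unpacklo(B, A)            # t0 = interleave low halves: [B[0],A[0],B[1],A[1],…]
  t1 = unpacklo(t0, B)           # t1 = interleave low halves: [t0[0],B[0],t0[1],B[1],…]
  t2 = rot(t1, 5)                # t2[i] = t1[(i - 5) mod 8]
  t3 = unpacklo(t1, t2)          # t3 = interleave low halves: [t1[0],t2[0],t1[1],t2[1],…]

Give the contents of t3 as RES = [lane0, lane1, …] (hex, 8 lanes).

RES = [0xb1, 0x6d, 0xb1, 0x6d, 0x68, 0xed, 0x6d, 0x12]

t0 = [0xb1, 0x68, 0x6d, 0x12, 0xed, 0x48, 0x9e, 0xd0]
t1 = [0xb1, 0xb1, 0x68, 0x6d, 0x6d, 0xed, 0x12, 0x9e]
t2 = [0x6d, 0x6d, 0xed, 0x12, 0x9e, 0xb1, 0xb1, 0x68]
t3 = [0xb1, 0x6d, 0xb1, 0x6d, 0x68, 0xed, 0x6d, 0x12]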